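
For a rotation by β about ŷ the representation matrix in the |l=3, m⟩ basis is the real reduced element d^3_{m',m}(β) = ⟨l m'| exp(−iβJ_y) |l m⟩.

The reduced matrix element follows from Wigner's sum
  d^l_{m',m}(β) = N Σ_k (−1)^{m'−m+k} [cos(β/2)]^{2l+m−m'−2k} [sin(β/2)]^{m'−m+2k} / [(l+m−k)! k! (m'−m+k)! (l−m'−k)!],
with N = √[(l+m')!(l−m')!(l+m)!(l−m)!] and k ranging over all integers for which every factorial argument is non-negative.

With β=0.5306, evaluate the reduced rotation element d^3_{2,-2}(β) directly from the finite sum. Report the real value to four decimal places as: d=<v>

d=0.0217

d^3_{2,-2}(β=0.5306) via Wigner's sum:
With c≡cos(β/2)=0.965014 and s≡sin(β/2)=0.262199, N=[120·1·1·120]^{1/2}=120.000000
The bounds max(0,m−m')=0 and min(l+m,l−m')=1 give 2 terms
  k=0: (−1)^4·120.0000/(24)·0.9650^2·0.2622^4 = +0.022007
  k=1: (−1)^5·120.0000/(120)·0.9650^0·0.2622^6 = -0.000325
d^3_{2,-2}(0.5306) = +0.022007 -0.000325 = +0.021682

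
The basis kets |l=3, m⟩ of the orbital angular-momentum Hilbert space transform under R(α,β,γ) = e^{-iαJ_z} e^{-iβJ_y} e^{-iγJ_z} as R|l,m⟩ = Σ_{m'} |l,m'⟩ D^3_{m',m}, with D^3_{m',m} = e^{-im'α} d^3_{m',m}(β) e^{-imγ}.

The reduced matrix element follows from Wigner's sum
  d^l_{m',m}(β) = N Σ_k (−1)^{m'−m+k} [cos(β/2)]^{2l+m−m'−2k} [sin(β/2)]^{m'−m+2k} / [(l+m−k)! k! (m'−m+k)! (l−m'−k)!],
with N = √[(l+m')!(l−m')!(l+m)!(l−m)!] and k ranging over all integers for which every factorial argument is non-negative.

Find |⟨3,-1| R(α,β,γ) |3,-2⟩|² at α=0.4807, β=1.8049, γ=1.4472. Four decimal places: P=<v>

P=0.2508

First d^3_{-1,-2}(β=1.8049), then the phase factors e^{-i(-1)α} and e^{-i(-2)γ}:
Half-angle: c=0.619689, s=0.784848. N=√(2·24·1·120)=75.894664
k: max(0,(-2)−(-1))=0 … min(3+(-2),3−(-1))=1
  k=0: (−1)^1·75.8947/(24)·0.6197^5·0.7848^1 = -0.226806
  k=1: (−1)^2·75.8947/(12)·0.6197^3·0.7848^3 = +0.727624
d^3_{-1,-2}(1.8049) = -0.226806 +0.727624 = +0.500818
|D^3_{-1,-2}|² = |d^3_{-1,-2}(β)|² = (+0.500818)² = 0.250819 (the z-rotation phases have unit modulus)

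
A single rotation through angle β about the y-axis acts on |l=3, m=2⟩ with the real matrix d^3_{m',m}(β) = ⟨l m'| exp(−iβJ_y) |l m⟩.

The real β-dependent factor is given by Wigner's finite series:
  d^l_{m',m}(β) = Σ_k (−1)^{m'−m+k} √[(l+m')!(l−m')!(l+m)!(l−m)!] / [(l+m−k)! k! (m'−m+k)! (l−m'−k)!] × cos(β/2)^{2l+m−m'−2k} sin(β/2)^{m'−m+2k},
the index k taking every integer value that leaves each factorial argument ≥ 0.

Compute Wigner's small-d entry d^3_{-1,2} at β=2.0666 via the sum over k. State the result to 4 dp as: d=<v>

d=-0.2192

d^3_{-1,2}(β=2.0666) via Wigner's sum:
c=cos(2.0666/2)=0.511987, s=sin(2.0666/2)=0.858993; N=√[2·24·120·1]=75.894664
The bounds max(0,m−m')=3 and min(l+m,l−m')=4 give 2 terms
  k=3: (−1)^0·75.8947/(12)·0.5120^3·0.8590^3 = +0.537992
  k=4: (−1)^1·75.8947/(24)·0.5120^1·0.8590^5 = -0.757195
d^3_{-1,2}(2.0666) = +0.537992 -0.757195 = -0.219203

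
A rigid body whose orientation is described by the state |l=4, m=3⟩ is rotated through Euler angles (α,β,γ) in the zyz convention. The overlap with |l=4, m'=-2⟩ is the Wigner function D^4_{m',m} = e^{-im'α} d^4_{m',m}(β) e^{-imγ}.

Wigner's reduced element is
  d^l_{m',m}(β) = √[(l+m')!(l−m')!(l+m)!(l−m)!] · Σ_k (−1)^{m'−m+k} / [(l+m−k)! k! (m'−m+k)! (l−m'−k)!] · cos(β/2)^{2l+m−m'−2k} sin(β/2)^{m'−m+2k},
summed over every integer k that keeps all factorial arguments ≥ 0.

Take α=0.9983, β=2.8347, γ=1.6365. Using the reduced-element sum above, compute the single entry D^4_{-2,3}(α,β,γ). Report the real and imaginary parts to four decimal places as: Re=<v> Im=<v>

Split into d^4_{-2,3}(β=2.8347) × two z-phases.
c=cos(2.8347/2)=0.152845, s=sin(2.8347/2)=0.988250; N=√[2·720·5040·1]=2693.993318
The bounds max(0,m−m')=5 and min(l+m,l−m')=6 give 2 terms
  k=5: (−1)^0·2693.9933/(240)·0.1528^3·0.9883^5 = +0.037781
  k=6: (−1)^1·2693.9933/(720)·0.1528^1·0.9883^7 = -0.526482
d^4_{-2,3}(2.8347) = +0.037781 -0.526482 = -0.488701
Phases: e^{-i·(-2)·0.9983}=-0.413053+0.910707i, e^{-i·(3)·1.6365}=+0.195837+0.980636i ⇒ D=+0.475977+0.110791i

Re=0.4760 Im=0.1108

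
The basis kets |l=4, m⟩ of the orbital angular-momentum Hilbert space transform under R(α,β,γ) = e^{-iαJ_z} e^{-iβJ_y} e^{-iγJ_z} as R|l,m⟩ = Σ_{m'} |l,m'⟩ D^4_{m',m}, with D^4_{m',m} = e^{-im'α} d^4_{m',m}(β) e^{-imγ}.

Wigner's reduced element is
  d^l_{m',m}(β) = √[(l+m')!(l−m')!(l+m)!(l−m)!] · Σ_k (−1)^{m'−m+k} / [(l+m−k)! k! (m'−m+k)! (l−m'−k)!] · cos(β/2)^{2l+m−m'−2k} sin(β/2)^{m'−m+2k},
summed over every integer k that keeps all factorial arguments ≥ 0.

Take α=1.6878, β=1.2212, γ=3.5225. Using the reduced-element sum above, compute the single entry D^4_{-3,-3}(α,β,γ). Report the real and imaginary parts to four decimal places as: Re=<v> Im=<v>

First d^4_{-3,-3}(β=1.2212), then the phase factors e^{-i(-3)α} and e^{-i(-3)γ}:
With c≡cos(β/2)=0.819304 and s≡sin(β/2)=0.573359, N=[1·5040·1·5040]^{1/2}=5040.000000
k: max(0,(-3)−(-3))=0 … min(4+(-3),4−(-3))=1
  k=0: (−1)^0·5040.0000/(5040)·0.8193^8·0.5734^0 = +0.203030
  k=1: (−1)^1·5040.0000/(720)·0.8193^6·0.5734^2 = -0.696021
d^4_{-3,-3}(1.2212) = +0.203030 -0.696021 = -0.492991
Phases: e^{-i·(-3)·1.6878}=+0.343847-0.939026i, e^{-i·(-3)·3.5225}=-0.415120-0.909767i ⇒ D=+0.491528-0.037954i

Re=0.4915 Im=-0.0380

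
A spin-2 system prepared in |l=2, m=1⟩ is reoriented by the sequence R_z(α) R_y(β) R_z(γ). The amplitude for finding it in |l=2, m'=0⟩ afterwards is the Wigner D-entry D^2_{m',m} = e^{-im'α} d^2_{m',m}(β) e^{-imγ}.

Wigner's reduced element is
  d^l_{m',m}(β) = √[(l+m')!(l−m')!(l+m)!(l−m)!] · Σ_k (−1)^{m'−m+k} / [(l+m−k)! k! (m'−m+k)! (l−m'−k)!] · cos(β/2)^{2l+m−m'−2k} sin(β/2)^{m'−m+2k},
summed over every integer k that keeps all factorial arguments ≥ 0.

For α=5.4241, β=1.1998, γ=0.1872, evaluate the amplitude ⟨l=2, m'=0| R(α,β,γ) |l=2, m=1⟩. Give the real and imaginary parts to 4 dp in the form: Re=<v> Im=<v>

Split into d^2_{0,1}(β=1.1998) × two z-phases.
With c≡cos(β/2)=0.825392 and s≡sin(β/2)=0.564560, N=[2·2·6·1]^{1/2}=4.898979
k: max(0,(1)−(0))=1 … min(2+(1),2−(0))=2
  k=1: (−1)^0·4.8990/(2)·0.8254^3·0.5646^1 = +0.777618
  k=2: (−1)^1·4.8990/(2)·0.8254^1·0.5646^3 = -0.363803
d^2_{0,1}(1.1998) = +0.777618 -0.363803 = +0.413816
Attach z-rotation phases: D = e^{-i(0)(5.4241)}·(+0.413816)·e^{-i(1)(0.1872)} = +0.406586-0.077015i

Re=0.4066 Im=-0.0770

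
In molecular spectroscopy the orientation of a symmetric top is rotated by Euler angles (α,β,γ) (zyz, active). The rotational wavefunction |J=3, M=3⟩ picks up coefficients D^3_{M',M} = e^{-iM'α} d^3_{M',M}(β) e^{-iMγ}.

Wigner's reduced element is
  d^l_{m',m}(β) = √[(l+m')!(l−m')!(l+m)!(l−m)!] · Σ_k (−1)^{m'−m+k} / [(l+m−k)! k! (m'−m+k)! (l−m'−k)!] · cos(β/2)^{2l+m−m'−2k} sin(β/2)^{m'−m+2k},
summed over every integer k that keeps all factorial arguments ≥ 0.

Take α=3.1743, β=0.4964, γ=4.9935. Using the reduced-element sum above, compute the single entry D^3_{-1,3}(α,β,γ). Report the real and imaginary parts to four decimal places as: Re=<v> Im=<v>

Re=0.0096 Im=0.0091

Split into d^3_{-1,3}(β=0.4964) × two z-phases.
With c≡cos(β/2)=0.969356 and s≡sin(β/2)=0.245660, N=[2·24·720·1]^{1/2}=185.903201
k∈{4} keeps every argument non-negative
  k=4: (−1)^0·185.9032/(48)·0.9694^2·0.2457^4 = +0.013254
d^3_{-1,3}(0.4964) = +0.013254
D = (-0.999465-0.032702i)·(+0.013254)·(-0.746864-0.664977i) = +0.009605+0.009133i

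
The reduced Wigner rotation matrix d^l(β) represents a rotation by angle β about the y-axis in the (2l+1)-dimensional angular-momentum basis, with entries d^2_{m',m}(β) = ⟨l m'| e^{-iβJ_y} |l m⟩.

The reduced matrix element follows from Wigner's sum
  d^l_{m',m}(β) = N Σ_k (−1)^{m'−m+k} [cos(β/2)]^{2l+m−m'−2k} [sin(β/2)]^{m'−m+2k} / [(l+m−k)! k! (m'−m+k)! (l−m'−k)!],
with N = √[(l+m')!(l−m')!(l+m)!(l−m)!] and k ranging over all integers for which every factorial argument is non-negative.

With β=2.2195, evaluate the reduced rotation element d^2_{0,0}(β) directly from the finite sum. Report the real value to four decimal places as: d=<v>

d=0.0475

d^2_{0,0}(β=2.2195) via Wigner's sum:
Half-angle: c=0.444885, s=0.895587. N=√(2·2·2·2)=4.000000
k∈{0,1,2} keeps every argument non-negative
  k=0: (−1)^0·4.0000/(4)·0.4449^4·0.8956^0 = +0.039174
  k=1: (−1)^1·4.0000/(1)·0.4449^2·0.8956^2 = -0.634998
  k=2: (−1)^2·4.0000/(4)·0.4449^0·0.8956^4 = +0.643327
d^2_{0,0}(2.2195) = +0.039174 -0.634998 +0.643327 = +0.047503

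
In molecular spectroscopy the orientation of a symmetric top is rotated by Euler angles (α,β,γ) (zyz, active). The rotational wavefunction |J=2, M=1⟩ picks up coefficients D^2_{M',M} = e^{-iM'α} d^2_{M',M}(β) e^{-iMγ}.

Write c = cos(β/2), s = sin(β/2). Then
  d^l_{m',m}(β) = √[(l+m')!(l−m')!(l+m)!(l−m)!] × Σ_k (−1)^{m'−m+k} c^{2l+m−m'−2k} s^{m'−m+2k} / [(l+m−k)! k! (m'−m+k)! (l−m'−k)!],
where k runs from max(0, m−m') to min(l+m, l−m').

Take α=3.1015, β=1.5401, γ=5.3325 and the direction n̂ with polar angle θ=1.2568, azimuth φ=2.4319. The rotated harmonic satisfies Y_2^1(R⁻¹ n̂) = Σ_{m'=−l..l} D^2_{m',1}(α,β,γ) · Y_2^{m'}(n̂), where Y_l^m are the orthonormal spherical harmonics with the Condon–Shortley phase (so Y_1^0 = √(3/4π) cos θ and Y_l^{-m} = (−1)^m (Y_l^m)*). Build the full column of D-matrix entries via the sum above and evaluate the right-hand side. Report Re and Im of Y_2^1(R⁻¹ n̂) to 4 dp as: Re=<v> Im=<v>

Re=-0.1833 Im=0.3357

Need the full column D^2_{m',1} for m'=−2..2 at α=3.1015, β=1.5401, γ=5.3325.
cos(β/2)=0.717876, sin(β/2)=0.696171
d^2_{-2,1}: single k=3 term ⇒ +0.484426;  D = +0.312186+0.370417i
d^2_{-1,1}: k∈[2..3] ⇒ +0.749294 -0.234890 = +0.514404;  D = -0.315472-0.406311i
d^2_{0,1}: k∈[1..2] ⇒ +0.630870 -0.593298 = +0.037572;  D = +0.021834+0.030576i
d^2_{1,1}: k∈[0..1] ⇒ +0.265581 -0.749294 = -0.483712;  D = +0.265093+0.404602i
d^2_{2,1}: single k=0 term ⇒ -0.515103;  D = -0.264800-0.441828i
Y_2^{m'}(θ=1.2568,φ=2.4319) and Σ D·Y over m':
  (+0.3122+0.3704i)·(+0.0527+0.3454i)  (-0.3155-0.4063i)·(-0.1722-0.1479i)  (+0.0218+0.0306i)·(-0.2251+0.0000i)  (+0.2651+0.4046i)·(+0.1722-0.1479i)  (-0.2648-0.4418i)·(+0.0527-0.3454i)
Y_2^1(R⁻¹ n̂) = -0.183297+0.335709i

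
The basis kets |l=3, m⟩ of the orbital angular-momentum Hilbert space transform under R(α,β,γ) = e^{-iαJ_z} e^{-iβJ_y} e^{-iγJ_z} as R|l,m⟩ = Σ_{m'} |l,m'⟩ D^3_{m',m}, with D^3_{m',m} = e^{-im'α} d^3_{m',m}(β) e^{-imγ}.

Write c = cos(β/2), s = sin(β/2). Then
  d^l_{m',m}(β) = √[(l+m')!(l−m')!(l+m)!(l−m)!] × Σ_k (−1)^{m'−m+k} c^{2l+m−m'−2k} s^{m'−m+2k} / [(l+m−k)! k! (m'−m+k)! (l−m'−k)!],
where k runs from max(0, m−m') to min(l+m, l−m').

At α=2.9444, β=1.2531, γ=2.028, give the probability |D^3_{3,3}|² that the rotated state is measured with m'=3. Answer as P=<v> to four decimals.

First d^3_{3,3}(β=1.2531), then the phase factors e^{-i(3)α} and e^{-i(3)γ}:
c=cos(1.2531/2)=0.810055, s=sin(1.2531/2)=0.586354; N=√[720·1·720·1]=720.000000
Admissible k: 0..0 (factorial args all ≥0)
  k=0: (−1)^0·720.0000/(720)·0.8101^6·0.5864^0 = +0.282545
d^3_{3,3}(1.2531) = +0.282545
|D^3_{3,3}|² = |d^3_{3,3}(β)|² = (+0.282545)² = 0.079832 (the z-rotation phases have unit modulus)

P=0.0798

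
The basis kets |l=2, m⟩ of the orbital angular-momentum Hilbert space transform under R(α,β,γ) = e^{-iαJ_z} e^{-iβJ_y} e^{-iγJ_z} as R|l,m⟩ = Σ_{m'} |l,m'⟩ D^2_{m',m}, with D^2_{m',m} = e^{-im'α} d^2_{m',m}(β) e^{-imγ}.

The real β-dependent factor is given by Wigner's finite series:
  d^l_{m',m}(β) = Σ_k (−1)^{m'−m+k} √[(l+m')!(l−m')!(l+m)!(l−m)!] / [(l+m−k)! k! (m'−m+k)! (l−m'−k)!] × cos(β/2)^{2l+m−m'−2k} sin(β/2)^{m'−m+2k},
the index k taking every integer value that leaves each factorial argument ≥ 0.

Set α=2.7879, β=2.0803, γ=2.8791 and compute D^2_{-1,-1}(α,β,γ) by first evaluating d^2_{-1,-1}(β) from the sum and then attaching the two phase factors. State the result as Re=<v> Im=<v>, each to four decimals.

First d^2_{-1,-1}(β=2.0803), then the phase factors e^{-i(-1)α} and e^{-i(-1)γ}:
With c≡cos(β/2)=0.506091 and s≡sin(β/2)=0.862480, N=[1·6·1·6]^{1/2}=6.000000
The bounds max(0,m−m')=0 and min(l+m,l−m')=1 give 2 terms
  k=0: (−1)^0·6.0000/(6)·0.5061^4·0.8625^0 = +0.065602
  k=1: (−1)^1·6.0000/(2)·0.5061^2·0.8625^2 = -0.571579
d^2_{-1,-1}(2.0803) = +0.065602 -0.571579 = -0.505978
Attach z-rotation phases: D = e^{-i(-1)(2.7879)}·(-0.505978)·e^{-i(-1)(2.8791)} = -0.412923+0.292418i

Re=-0.4129 Im=0.2924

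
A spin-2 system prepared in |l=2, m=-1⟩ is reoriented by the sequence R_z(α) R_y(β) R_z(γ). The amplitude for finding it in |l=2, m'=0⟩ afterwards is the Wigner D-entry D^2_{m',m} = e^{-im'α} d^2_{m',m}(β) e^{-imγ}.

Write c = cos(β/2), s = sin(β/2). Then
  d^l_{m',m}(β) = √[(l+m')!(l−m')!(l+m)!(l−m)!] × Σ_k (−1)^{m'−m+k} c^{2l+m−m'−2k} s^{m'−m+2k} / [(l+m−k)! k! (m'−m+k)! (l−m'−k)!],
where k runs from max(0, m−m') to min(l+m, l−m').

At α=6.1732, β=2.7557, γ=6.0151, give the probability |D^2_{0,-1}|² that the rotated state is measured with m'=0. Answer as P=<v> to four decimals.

First d^2_{0,-1}(β=2.7557), then the phase factors e^{-i(0)α} and e^{-i(-1)γ}:
Half-angle: c=0.191751, s=0.981444. N=√(2·2·1·6)=4.898979
k∈{0,1} keeps every argument non-negative
  k=0: (−1)^1·4.8990/(2)·0.1918^3·0.9814^1 = -0.016949
  k=1: (−1)^2·4.8990/(2)·0.1918^1·0.9814^3 = +0.444028
d^2_{0,-1}(2.7557) = -0.016949 +0.444028 = +0.427078
|D^2_{0,-1}|² = |d^2_{0,-1}(β)|² = (+0.427078)² = 0.182396 (the z-rotation phases have unit modulus)

P=0.1824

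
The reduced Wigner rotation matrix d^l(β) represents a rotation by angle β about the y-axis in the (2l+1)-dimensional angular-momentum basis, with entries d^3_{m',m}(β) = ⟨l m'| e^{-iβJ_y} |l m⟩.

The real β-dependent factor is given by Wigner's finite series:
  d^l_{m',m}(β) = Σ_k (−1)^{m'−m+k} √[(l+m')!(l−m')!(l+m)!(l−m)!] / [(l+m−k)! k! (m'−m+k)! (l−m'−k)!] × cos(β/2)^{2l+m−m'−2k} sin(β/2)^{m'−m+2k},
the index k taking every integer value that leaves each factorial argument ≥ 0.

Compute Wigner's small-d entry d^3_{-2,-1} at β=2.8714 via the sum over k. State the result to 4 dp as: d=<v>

d=-0.0149

d^3_{-2,-1}(β=2.8714) via Wigner's sum:
With c≡cos(β/2)=0.134686 and s≡sin(β/2)=0.990888, N=[1·120·2·24]^{1/2}=75.894664
Admissible k: 1..2 (factorial args all ≥0)
  k=1: (−1)^0·75.8947/(24)·0.1347^5·0.9909^1 = +0.000139
  k=2: (−1)^1·75.8947/(12)·0.1347^3·0.9909^3 = -0.015034
d^3_{-2,-1}(2.8714) = +0.000139 -0.015034 = -0.014895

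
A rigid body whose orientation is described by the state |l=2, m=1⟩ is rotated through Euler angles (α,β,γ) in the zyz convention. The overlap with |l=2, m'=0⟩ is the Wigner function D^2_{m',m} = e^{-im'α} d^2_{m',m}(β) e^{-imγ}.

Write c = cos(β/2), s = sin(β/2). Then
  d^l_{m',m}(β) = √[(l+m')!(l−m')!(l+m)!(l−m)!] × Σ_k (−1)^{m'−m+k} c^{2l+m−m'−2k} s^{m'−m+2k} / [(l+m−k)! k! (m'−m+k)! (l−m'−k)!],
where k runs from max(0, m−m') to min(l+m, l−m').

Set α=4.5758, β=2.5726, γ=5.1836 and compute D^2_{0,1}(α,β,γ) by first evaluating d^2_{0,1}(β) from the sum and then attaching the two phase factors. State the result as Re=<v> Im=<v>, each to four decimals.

Re=-0.2524 Im=-0.4953

D^2_{0,1}(4.5758,2.5726,5.1836) = e^{-i·0·4.5758}·d^2_{0,1}(2.5726)·e^{-i·1·5.1836}. Compute d first:
With c≡cos(β/2)=0.280674 and s≡sin(β/2)=0.959803, N=[2·2·6·1]^{1/2}=4.898979
Admissible k: 1..2 (factorial args all ≥0)
  k=1: (−1)^0·4.8990/(2)·0.2807^3·0.9598^1 = +0.051983
  k=2: (−1)^1·4.8990/(2)·0.2807^1·0.9598^3 = -0.607889
d^2_{0,1}(2.5726) = +0.051983 -0.607889 = -0.555906
D = (+1.000000+0.000000i)·(-0.555906)·(+0.453966+0.891019i) = -0.252362-0.495323i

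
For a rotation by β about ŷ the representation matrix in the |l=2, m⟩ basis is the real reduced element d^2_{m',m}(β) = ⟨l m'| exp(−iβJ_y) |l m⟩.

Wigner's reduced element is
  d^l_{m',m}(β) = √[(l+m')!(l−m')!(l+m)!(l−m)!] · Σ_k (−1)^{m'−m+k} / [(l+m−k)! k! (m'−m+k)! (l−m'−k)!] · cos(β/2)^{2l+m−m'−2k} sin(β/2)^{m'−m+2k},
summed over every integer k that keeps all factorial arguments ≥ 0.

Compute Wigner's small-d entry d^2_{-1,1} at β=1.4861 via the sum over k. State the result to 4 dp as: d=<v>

d^2_{-1,1}(β=1.4861) via Wigner's sum:
With c≡cos(β/2)=0.736409 and s≡sin(β/2)=0.676537, N=[1·6·6·1]^{1/2}=6.000000
The bounds max(0,m−m')=2 and min(l+m,l−m')=3 give 2 terms
  k=2: (−1)^0·6.0000/(2)·0.7364^2·0.6765^2 = +0.744633
  k=3: (−1)^1·6.0000/(6)·0.7364^0·0.6765^4 = -0.209492
d^2_{-1,1}(1.4861) = +0.744633 -0.209492 = +0.535141

d=0.5351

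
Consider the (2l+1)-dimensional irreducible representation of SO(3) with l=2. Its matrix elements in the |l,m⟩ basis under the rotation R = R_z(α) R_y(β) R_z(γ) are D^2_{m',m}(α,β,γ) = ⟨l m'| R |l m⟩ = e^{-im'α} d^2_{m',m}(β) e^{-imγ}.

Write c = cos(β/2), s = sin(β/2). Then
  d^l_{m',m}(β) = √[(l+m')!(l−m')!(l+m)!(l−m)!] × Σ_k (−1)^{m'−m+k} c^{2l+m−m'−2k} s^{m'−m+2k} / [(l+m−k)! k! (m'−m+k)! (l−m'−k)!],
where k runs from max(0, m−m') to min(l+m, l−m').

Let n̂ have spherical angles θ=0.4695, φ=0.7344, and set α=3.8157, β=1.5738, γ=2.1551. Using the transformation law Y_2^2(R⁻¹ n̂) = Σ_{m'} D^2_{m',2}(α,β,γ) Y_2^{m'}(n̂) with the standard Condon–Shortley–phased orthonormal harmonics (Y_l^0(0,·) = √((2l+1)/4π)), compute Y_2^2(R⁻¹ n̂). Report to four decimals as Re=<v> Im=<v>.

Need the full column D^2_{m',2} for m'=−2..2 at α=3.8157, β=1.5738, γ=2.1551.
cos(β/2)=0.706044, sin(β/2)=0.708168
d^2_{-2,2}: single k=4 term ⇒ +0.251504;  D = -0.247458-0.044930i
d^2_{-1,2}: single k=3 term ⇒ +0.501500;  D = +0.441423-0.238007i
d^2_{0,2}: single k=2 term ⇒ +0.612367;  D = -0.239701+0.563504i
d^2_{1,2}: single k=1 term ⇒ +0.498496;  D = -0.133886-0.480180i
d^2_{2,2}: single k=0 term ⇒ +0.248500;  D = +0.201558+0.145351i
Y_2^{m'}(θ=0.4695,φ=0.7344) and Σ D·Y over m':
  (-0.2475-0.0449i)·(+0.0081-0.0787i)  (+0.4414-0.2380i)·(+0.2314-0.2089i)  (-0.2397+0.5635i)·(+0.4371+0.0000i)  (-0.1339-0.4802i)·(-0.2314-0.2089i)  (+0.2016+0.1454i)·(+0.0081+0.0787i)
Y_2^2(R⁻¹ n̂) = -0.137028+0.274223i

Re=-0.1370 Im=0.2742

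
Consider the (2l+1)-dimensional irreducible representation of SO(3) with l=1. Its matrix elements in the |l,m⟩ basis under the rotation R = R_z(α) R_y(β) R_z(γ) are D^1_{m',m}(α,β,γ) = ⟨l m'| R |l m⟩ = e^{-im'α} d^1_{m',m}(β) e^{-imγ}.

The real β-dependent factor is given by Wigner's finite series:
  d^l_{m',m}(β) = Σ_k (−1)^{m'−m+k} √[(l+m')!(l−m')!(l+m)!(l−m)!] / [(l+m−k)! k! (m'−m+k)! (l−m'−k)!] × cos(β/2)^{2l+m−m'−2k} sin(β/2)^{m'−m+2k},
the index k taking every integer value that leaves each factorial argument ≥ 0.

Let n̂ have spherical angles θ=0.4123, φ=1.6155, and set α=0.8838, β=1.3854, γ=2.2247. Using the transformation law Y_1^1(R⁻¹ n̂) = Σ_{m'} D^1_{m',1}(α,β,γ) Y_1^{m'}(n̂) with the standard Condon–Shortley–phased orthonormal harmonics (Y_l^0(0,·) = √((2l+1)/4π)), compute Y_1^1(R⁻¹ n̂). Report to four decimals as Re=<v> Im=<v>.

Re=-0.2511 Im=-0.1756

Need the full column D^1_{m',1} for m'=−1..1 at α=0.8838, β=1.3854, γ=2.2247.
cos(β/2)=0.769525, sin(β/2)=0.638617
d^1_{-1,1}: single k=2 term ⇒ +0.407832;  D = +0.092935-0.397102i
d^1_{0,1}: single k=1 term ⇒ +0.694989;  D = -0.422755-0.551624i
d^1_{1,1}: single k=0 term ⇒ +0.592168;  D = -0.591844-0.019593i
Y_1^{m'}(θ=0.4123,φ=1.6155) and Σ D·Y over m':
  (+0.0929-0.3971i)·(-0.0062-0.1383i)  (-0.4228-0.5516i)·(+0.4477+0.0000i)  (-0.5918-0.0196i)·(+0.0062-0.1383i)
Y_1^1(R⁻¹ n̂) = -0.251118-0.175601i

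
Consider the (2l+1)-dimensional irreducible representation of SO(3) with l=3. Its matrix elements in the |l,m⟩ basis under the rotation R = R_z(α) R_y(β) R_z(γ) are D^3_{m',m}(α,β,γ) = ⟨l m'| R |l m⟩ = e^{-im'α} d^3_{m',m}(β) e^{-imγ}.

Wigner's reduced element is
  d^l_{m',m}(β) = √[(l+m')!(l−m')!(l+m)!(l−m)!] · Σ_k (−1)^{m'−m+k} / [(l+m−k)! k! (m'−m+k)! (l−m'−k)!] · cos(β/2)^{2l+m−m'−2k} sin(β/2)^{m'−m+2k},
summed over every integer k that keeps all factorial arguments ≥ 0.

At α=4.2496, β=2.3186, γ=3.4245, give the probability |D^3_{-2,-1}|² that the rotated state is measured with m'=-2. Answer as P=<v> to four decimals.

P=0.0795

D^3_{-2,-1}(4.2496,2.3186,3.4245) = e^{-i·-2·4.2496}·d^3_{-2,-1}(2.3186)·e^{-i·-1·3.4245}. Compute d first:
c=cos(2.3186/2)=0.399981, s=sin(2.3186/2)=0.916523; N=√[1·120·2·24]=75.894664
Admissible k: 1..2 (factorial args all ≥0)
  k=1: (−1)^0·75.8947/(24)·0.4000^5·0.9165^1 = +0.029672
  k=2: (−1)^1·75.8947/(12)·0.4000^3·0.9165^3 = -0.311587
d^3_{-2,-1}(2.3186) = +0.029672 -0.311587 = -0.281915
|D^3_{-2,-1}|² = |d^3_{-2,-1}(β)|² = (-0.281915)² = 0.079476 (the z-rotation phases have unit modulus)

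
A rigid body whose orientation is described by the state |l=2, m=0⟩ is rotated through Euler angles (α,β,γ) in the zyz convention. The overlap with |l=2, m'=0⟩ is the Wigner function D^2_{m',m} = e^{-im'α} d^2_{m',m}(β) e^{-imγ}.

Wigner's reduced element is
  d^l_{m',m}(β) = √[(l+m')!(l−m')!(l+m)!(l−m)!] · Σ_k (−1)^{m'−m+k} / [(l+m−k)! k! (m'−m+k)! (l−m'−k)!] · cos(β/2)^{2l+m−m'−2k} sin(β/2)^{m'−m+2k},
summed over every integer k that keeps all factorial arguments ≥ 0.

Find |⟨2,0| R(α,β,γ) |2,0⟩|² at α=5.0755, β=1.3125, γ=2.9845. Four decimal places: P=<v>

Split into d^2_{0,0}(β=1.3125) × two z-phases.
With c≡cos(β/2)=0.792286 and s≡sin(β/2)=0.610150, N=[2·2·2·2]^{1/2}=4.000000
k∈{0,1,2} keeps every argument non-negative
  k=0: (−1)^0·4.0000/(4)·0.7923^4·0.6102^0 = +0.394028
  k=1: (−1)^1·4.0000/(1)·0.7923^2·0.6102^2 = -0.934754
  k=2: (−1)^2·4.0000/(4)·0.7923^0·0.6102^4 = +0.138595
d^2_{0,0}(1.3125) = +0.394028 -0.934754 +0.138595 = -0.402130
|D^2_{0,0}|² = |d^2_{0,0}(β)|² = (-0.402130)² = 0.161709 (the z-rotation phases have unit modulus)

P=0.1617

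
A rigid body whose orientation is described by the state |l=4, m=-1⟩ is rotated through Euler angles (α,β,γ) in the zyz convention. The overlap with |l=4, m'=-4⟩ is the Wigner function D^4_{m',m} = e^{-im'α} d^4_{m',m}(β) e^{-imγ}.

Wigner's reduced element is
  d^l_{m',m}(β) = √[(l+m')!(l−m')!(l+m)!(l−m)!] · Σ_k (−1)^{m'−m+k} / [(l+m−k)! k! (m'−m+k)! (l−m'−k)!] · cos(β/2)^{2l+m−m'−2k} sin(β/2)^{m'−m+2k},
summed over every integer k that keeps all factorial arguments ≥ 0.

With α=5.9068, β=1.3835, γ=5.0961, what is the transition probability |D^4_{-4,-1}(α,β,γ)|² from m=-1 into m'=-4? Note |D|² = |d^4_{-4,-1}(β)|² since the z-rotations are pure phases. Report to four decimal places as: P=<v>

P=0.2769

First d^4_{-4,-1}(β=1.3835), then the phase factors e^{-i(-4)α} and e^{-i(-1)γ}:
c=cos(1.3835/2)=0.770131, s=sin(1.3835/2)=0.637886; N=√[1·40320·6·120]=5387.986637
k: max(0,(-1)−(-4))=3 … min(4+(-1),4−(-4))=3
  k=3: (−1)^0·5387.9866/(720)·0.7701^5·0.6379^3 = +0.526194
d^4_{-4,-1}(1.3835) = +0.526194
|D^4_{-4,-1}|² = |d^4_{-4,-1}(β)|² = (+0.526194)² = 0.276880 (the z-rotation phases have unit modulus)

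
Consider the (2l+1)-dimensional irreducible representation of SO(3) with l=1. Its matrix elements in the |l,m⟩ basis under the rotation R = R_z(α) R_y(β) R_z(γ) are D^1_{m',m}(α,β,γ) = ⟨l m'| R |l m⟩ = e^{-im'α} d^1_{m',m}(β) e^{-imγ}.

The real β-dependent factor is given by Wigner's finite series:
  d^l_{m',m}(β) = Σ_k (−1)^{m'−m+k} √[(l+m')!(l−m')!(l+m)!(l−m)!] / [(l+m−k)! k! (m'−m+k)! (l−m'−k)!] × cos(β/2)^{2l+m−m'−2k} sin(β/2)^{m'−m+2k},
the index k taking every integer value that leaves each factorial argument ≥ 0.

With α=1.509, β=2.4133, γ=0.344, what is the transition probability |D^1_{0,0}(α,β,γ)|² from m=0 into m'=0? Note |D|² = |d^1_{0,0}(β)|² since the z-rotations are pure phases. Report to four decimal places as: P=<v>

First d^1_{0,0}(β=2.4133), then the phase factors e^{-i(0)α} and e^{-i(0)γ}:
Half-angle: c=0.356152, s=0.934428. N=√(1·1·1·1)=1.000000
k∈{0,1} keeps every argument non-negative
  k=0: (−1)^0·1.0000/(1)·0.3562^2·0.9344^0 = +0.126844
  k=1: (−1)^1·1.0000/(1)·0.3562^0·0.9344^2 = -0.873156
d^1_{0,0}(2.4133) = +0.126844 -0.873156 = -0.746312
|D^1_{0,0}|² = |d^1_{0,0}(β)|² = (-0.746312)² = 0.556981 (the z-rotation phases have unit modulus)

P=0.5570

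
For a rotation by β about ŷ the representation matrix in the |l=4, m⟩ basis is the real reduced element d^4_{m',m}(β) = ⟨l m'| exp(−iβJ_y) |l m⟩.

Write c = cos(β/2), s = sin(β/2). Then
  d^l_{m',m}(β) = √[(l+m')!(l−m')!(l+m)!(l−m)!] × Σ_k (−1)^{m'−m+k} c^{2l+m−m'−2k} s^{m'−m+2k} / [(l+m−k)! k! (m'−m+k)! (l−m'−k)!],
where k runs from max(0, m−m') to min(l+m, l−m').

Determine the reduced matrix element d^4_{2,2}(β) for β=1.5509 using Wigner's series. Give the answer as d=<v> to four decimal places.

d^4_{2,2}(β=1.5509) via Wigner's sum:
With c≡cos(β/2)=0.714106 and s≡sin(β/2)=0.700037, N=[720·2·720·2]^{1/2}=1440.000000
The bounds max(0,m−m')=0 and min(l+m,l−m')=2 give 3 terms
  k=0: (−1)^0·1440.0000/(1440)·0.7141^8·0.7000^0 = +0.067624
  k=1: (−1)^1·1440.0000/(120)·0.7141^6·0.7000^2 = -0.779831
  k=2: (−1)^2·1440.0000/(96)·0.7141^4·0.7000^4 = +0.936758
d^4_{2,2}(1.5509) = +0.067624 -0.779831 +0.936758 = +0.224552

d=0.2246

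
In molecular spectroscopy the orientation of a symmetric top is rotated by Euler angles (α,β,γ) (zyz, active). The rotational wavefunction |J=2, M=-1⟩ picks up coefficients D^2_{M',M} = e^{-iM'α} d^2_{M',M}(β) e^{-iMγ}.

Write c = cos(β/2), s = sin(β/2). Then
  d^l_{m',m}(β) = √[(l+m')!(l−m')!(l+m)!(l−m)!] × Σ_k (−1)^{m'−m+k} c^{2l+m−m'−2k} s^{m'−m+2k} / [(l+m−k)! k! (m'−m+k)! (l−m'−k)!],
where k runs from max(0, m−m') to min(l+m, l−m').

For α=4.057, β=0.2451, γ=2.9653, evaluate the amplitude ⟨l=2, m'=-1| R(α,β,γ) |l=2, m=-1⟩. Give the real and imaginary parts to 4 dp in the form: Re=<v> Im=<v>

Re=0.6845 Im=0.6239

D^2_{-1,-1}(4.057,0.2451,2.9653) = e^{-i·-1·4.057}·d^2_{-1,-1}(0.2451)·e^{-i·-1·2.9653}. Compute d first:
Half-angle: c=0.992500, s=0.122243. N=√(1·6·1·6)=6.000000
The bounds max(0,m−m')=0 and min(l+m,l−m')=1 give 2 terms
  k=0: (−1)^0·6.0000/(6)·0.9925^4·0.1222^0 = +0.970336
  k=1: (−1)^1·6.0000/(2)·0.9925^2·0.1222^2 = -0.044160
d^2_{-1,-1}(0.2451) = +0.970336 -0.044160 = +0.926176
D = (-0.609468-0.792811i)·(+0.926176)·(-0.984501+0.175381i) = +0.684504+0.623903i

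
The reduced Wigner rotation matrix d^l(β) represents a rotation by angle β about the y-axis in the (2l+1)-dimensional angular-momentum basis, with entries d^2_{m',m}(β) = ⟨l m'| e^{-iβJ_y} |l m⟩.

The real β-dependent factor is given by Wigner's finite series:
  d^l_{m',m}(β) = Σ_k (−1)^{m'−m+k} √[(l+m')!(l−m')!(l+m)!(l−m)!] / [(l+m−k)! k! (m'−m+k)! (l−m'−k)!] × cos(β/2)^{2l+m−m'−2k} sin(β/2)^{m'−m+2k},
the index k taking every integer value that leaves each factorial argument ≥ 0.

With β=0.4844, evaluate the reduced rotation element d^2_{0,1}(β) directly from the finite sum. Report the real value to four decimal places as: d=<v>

d=0.5047

d^2_{0,1}(β=0.4844) via Wigner's sum:
c=cos(0.4844/2)=0.970813, s=sin(0.4844/2)=0.239839; N=√[2·2·6·1]=4.898979
Admissible k: 1..2 (factorial args all ≥0)
  k=1: (−1)^0·4.8990/(2)·0.9708^3·0.2398^1 = +0.537529
  k=2: (−1)^1·4.8990/(2)·0.9708^1·0.2398^3 = -0.032807
d^2_{0,1}(0.4844) = +0.537529 -0.032807 = +0.504722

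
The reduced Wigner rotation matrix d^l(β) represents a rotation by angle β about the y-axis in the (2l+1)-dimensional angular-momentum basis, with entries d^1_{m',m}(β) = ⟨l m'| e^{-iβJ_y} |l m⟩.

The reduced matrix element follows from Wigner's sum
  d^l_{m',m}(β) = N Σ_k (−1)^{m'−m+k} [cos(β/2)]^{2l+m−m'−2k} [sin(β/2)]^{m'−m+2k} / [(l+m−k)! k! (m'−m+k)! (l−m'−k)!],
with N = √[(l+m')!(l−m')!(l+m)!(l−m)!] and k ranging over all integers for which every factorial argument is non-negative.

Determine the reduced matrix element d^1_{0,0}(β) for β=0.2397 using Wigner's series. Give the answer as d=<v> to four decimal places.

d=0.9714

d^1_{0,0}(β=0.2397) via Wigner's sum:
c=cos(0.2397/2)=0.992827, s=sin(0.2397/2)=0.119563; N=√[1·1·1·1]=1.000000
Admissible k: 0..1 (factorial args all ≥0)
  k=0: (−1)^0·1.0000/(1)·0.9928^2·0.1196^0 = +0.985705
  k=1: (−1)^1·1.0000/(1)·0.9928^0·0.1196^2 = -0.014295
d^1_{0,0}(0.2397) = +0.985705 -0.014295 = +0.971409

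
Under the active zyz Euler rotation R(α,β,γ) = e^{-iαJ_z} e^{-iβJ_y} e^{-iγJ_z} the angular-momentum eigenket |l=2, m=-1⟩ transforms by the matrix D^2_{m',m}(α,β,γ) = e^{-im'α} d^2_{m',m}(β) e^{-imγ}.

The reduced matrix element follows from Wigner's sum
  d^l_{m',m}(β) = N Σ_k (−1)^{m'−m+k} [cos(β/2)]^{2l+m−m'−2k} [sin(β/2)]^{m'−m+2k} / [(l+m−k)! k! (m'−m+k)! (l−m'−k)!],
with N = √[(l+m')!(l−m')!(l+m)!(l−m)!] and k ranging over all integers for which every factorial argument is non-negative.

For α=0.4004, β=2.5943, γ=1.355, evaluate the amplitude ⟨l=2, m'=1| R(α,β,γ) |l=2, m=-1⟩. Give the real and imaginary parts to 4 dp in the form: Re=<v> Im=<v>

D^2_{1,-1}(0.4004,2.5943,1.355) = e^{-i·1·0.4004}·d^2_{1,-1}(2.5943)·e^{-i·-1·1.355}. Compute d first:
Half-angle: c=0.270244, s=0.962792. N=√(6·1·1·6)=6.000000
k: max(0,(-1)−(1))=0 … min(2+(-1),2−(1))=1
  k=0: (−1)^2·6.0000/(2)·0.2702^2·0.9628^2 = +0.203094
  k=1: (−1)^3·6.0000/(6)·0.2702^0·0.9628^4 = -0.859270
d^2_{1,-1}(2.5943) = +0.203094 -0.859270 = -0.656176
Attach z-rotation phases: D = e^{-i(1)(0.4004)}·(-0.656176)·e^{-i(-1)(1.355)} = -0.379227-0.535494i

Re=-0.3792 Im=-0.5355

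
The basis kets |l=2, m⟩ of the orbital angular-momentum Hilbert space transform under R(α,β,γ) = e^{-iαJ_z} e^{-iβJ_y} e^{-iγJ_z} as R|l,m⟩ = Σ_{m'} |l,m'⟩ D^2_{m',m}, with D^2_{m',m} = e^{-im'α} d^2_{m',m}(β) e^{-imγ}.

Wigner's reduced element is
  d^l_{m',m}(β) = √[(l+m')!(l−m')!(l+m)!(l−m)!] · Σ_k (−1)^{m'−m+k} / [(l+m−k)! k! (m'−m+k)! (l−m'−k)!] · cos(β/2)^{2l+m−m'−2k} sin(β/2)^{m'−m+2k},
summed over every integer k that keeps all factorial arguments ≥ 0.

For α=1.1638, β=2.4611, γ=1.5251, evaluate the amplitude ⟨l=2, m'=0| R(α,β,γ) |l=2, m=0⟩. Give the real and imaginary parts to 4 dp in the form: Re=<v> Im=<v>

Split into d^2_{0,0}(β=2.4611) × two z-phases.
c=cos(2.4611/2)=0.333719, s=sin(2.4611/2)=0.942672; N=√[2·2·2·2]=4.000000
k: max(0,(0)−(0))=0 … min(2+(0),2−(0))=2
  k=0: (−1)^0·4.0000/(4)·0.3337^4·0.9427^0 = +0.012403
  k=1: (−1)^1·4.0000/(1)·0.3337^2·0.9427^2 = -0.395862
  k=2: (−1)^2·4.0000/(4)·0.3337^0·0.9427^4 = +0.789666
d^2_{0,0}(2.4611) = +0.012403 -0.395862 +0.789666 = +0.406206
Attach z-rotation phases: D = e^{-i(0)(1.1638)}·(+0.406206)·e^{-i(0)(1.5251)} = +0.406206+0.000000i

Re=0.4062 Im=0.0000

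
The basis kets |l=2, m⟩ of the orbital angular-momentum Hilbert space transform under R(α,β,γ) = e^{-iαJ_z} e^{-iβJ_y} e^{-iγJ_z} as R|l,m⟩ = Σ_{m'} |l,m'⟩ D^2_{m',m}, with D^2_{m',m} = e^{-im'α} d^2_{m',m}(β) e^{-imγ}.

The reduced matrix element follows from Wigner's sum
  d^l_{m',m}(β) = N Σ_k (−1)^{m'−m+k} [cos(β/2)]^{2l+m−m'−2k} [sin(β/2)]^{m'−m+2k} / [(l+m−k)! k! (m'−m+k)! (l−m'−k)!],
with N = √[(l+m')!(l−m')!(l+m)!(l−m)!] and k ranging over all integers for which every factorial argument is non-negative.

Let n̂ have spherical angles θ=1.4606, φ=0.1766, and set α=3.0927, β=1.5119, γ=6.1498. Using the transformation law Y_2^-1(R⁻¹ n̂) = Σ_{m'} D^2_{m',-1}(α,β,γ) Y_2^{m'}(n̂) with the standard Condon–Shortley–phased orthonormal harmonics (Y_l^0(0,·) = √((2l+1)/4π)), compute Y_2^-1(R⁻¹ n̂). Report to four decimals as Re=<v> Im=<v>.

Need the full column D^2_{m',-1} for m'=−2..2 at α=3.0927, β=1.5119, γ=6.1498.
cos(β/2)=0.727620, sin(β/2)=0.685980
d^2_{-2,-1}: single k=1 term ⇒ +0.528513;  D = +0.514454-0.121091i
d^2_{-1,-1}: k∈[0..1] ⇒ +0.280297 -0.747401 = -0.467104;  D = +0.459366-0.084672i
d^2_{0,-1}: k∈[0..1] ⇒ -0.647294 +0.575328 = -0.071966;  D = -0.071327+0.009571i
d^2_{1,-1}: k∈[0..1] ⇒ +0.747401 -0.221435 = +0.525966;  D = -0.524090+0.044387i
d^2_{2,-1}: single k=0 term ⇒ -0.469753;  D = -0.469455+0.016720i
Y_2^{m'}(θ=1.4606,φ=0.1766) and Σ D·Y over m':
  (+0.5145-0.1211i)·(+0.3580-0.1320i)  (+0.4594-0.0847i)·(+0.0831-0.0148i)  (-0.0713+0.0096i)·(-0.3039+0.0000i)  (-0.5241+0.0444i)·(-0.0831-0.0148i)  (-0.4695+0.0167i)·(+0.3580+0.1320i)
Y_2^-1(R⁻¹ n̂) = +0.100759-0.179921i

Re=0.1008 Im=-0.1799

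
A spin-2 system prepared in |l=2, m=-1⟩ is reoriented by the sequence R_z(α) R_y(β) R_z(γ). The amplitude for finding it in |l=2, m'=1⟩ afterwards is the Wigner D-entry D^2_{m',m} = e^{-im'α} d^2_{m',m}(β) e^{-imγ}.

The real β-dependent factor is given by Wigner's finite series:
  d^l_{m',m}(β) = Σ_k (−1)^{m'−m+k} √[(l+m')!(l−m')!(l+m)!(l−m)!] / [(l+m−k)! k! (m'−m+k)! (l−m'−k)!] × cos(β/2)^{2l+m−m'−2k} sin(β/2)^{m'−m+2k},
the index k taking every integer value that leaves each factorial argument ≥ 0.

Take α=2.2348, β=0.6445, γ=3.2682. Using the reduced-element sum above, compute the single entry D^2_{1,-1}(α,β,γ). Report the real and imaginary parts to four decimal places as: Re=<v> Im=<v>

Re=0.1334 Im=0.2239

First d^2_{1,-1}(β=0.6445), then the phase factors e^{-i(1)α} and e^{-i(-1)γ}:
c=cos(0.6445/2)=0.948525, s=sin(0.6445/2)=0.316702; N=√[6·1·1·6]=6.000000
k∈{0,1} keeps every argument non-negative
  k=0: (−1)^2·6.0000/(2)·0.9485^2·0.3167^2 = +0.270719
  k=1: (−1)^3·6.0000/(6)·0.9485^0·0.3167^4 = -0.010060
d^2_{1,-1}(0.6445) = +0.270719 -0.010060 = +0.260659
Attach z-rotation phases: D = e^{-i(1)(2.2348)}·(+0.260659)·e^{-i(-1)(3.2682)} = +0.133432+0.223918i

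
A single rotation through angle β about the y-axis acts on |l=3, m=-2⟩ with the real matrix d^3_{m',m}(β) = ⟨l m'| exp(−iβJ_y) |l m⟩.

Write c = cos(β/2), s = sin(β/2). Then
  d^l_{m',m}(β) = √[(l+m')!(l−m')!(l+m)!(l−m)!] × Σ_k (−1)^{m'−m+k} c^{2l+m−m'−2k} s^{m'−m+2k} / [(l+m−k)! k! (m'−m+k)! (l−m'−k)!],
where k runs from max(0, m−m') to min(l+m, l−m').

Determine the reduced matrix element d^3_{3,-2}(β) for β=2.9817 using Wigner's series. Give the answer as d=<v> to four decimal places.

d^3_{3,-2}(β=2.9817) via Wigner's sum:
c=cos(2.9817/2)=0.079861, s=sin(2.9817/2)=0.996806; N=√[720·1·1·120]=293.938769
k: max(0,(-2)−(3))=0 … min(3+(-2),3−(3))=0
  k=0: (−1)^5·293.9388/(120)·0.0799^1·0.9968^5 = -0.192515
d^3_{3,-2}(2.9817) = -0.192515

d=-0.1925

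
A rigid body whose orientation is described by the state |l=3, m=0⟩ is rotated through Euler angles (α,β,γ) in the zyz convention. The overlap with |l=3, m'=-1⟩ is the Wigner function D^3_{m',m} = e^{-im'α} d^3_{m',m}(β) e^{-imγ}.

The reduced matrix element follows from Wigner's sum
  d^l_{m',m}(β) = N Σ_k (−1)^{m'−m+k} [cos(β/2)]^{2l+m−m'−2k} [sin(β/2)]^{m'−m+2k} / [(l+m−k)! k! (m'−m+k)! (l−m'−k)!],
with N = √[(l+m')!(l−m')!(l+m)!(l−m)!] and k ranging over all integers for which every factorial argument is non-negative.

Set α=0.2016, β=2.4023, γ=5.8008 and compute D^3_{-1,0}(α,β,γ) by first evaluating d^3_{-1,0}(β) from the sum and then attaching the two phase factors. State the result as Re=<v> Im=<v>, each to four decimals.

D^3_{-1,0}(0.2016,2.4023,5.8008) = e^{-i·-1·0.2016}·d^3_{-1,0}(2.4023)·e^{-i·0·5.8008}. Compute d first:
With c≡cos(β/2)=0.361286 and s≡sin(β/2)=0.932455, N=[2·24·6·6]^{1/2}=41.569219
Admissible k: 1..3 (factorial args all ≥0)
  k=1: (−1)^0·41.5692/(12)·0.3613^5·0.9325^1 = +0.019883
  k=2: (−1)^1·41.5692/(4)·0.3613^3·0.9325^3 = -0.397327
  k=3: (−1)^2·41.5692/(12)·0.3613^1·0.9325^5 = +0.882229
d^3_{-1,0}(2.4023) = +0.019883 -0.397327 +0.882229 = +0.504784
Attach z-rotation phases: D = e^{-i(-1)(0.2016)}·(+0.504784)·e^{-i(0)(5.8008)} = +0.494561+0.101077i

Re=0.4946 Im=0.1011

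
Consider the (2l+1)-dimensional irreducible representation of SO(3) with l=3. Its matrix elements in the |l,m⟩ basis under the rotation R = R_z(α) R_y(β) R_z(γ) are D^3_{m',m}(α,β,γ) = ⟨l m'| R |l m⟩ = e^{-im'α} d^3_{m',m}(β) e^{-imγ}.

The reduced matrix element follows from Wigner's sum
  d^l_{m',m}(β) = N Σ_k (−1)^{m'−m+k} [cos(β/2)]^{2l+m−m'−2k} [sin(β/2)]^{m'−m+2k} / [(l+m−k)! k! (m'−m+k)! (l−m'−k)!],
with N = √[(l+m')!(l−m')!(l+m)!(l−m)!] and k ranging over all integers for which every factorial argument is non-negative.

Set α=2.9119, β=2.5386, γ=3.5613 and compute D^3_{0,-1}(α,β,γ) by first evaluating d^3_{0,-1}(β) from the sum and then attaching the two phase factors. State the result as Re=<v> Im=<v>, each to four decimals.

D^3_{0,-1}(2.9119,2.5386,3.5613) = e^{-i·0·2.9119}·d^3_{0,-1}(2.5386)·e^{-i·-1·3.5613}. Compute d first:
Half-angle: c=0.296949, s=0.954893. N=√(6·6·2·24)=41.569219
k: max(0,(-1)−(0))=0 … min(3+(-1),3−(0))=2
  k=0: (−1)^1·41.5692/(12)·0.2969^5·0.9549^1 = -0.007638
  k=1: (−1)^2·41.5692/(4)·0.2969^3·0.9549^3 = +0.236932
  k=2: (−1)^3·41.5692/(12)·0.2969^1·0.9549^5 = -0.816671
d^3_{0,-1}(2.5386) = -0.007638 +0.236932 -0.816671 = -0.587377
Attach z-rotation phases: D = e^{-i(0)(2.9119)}·(-0.587377)·e^{-i(-1)(3.5613)} = +0.536397+0.239352i

Re=0.5364 Im=0.2394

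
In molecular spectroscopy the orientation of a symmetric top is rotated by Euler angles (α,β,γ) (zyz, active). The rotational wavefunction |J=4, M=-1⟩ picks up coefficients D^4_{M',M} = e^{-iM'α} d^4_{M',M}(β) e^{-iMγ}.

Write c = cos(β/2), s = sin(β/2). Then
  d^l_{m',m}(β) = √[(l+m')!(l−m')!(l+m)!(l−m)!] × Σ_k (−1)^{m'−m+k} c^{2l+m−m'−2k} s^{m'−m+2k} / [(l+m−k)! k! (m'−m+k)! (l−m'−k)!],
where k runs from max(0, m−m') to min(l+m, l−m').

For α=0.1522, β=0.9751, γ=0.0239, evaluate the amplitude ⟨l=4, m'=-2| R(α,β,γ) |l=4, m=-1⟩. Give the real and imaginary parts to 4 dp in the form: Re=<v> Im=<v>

First d^4_{-2,-1}(β=0.9751), then the phase factors e^{-i(-2)α} and e^{-i(-1)γ}:
With c≡cos(β/2)=0.883483 and s≡sin(β/2)=0.468463, N=[2·720·6·120]^{1/2}=1018.233765
Admissible k: 1..3 (factorial args all ≥0)
  k=1: (−1)^0·1018.2338/(240)·0.8835^7·0.4685^1 = +0.835025
  k=2: (−1)^1·1018.2338/(48)·0.8835^5·0.4685^3 = -1.173878
  k=3: (−1)^2·1018.2338/(72)·0.8835^3·0.4685^5 = +0.220032
d^4_{-2,-1}(0.9751) = +0.835025 -1.173878 +0.220032 = -0.118821
Phases: e^{-i·(-2)·0.1522}=+0.954027+0.299721i, e^{-i·(-1)·0.0239}=+0.999714+0.023898i ⇒ D=-0.112475-0.038312i

Re=-0.1125 Im=-0.0383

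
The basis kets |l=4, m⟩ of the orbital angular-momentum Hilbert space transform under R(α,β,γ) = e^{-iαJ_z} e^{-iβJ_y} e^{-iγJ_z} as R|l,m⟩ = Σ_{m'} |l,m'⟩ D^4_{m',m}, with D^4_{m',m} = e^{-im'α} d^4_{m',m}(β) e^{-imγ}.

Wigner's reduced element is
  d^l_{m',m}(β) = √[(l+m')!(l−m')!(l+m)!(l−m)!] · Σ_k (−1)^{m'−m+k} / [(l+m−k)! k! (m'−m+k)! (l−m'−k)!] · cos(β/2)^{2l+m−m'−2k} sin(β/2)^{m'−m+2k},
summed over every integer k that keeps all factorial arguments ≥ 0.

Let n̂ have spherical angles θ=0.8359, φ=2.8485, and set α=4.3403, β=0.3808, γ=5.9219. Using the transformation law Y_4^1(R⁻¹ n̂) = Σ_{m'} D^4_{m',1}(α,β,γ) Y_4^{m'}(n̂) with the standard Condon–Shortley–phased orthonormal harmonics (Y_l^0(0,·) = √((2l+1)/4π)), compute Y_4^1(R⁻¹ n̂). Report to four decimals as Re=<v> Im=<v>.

Need the full column D^4_{m',1} for m'=−4..4 at α=4.3403, β=0.3808, γ=5.9219.
cos(β/2)=0.981929, sin(β/2)=0.189252
d^4_{-4,1}: single k=5 term ⇒ +0.001720;  D = +0.000738-0.001553i
d^4_{-3,1}: k∈[4..5] ⇒ +0.015776 -0.000352 = +0.015424;  D = +0.010570+0.011233i
d^4_{-2,1}: k∈[3..5] ⇒ +0.087505 -0.004876 +0.000036 = +0.082666;  D = -0.076680+0.030884i
d^4_{-1,1}: k∈[2..5] ⇒ +0.321040 -0.035777 +0.000664 -0.000002 = +0.285926;  D = -0.003089-0.285909i
d^4_{0,1}: k∈[1..4] ⇒ +0.744928 -0.166029 +0.006167 -0.000038 = +0.585028;  D = +0.547260+0.206794i
d^4_{1,1}: k∈[0..3] ⇒ +0.864250 -0.481560 +0.035777 -0.000443 = +0.418024;  D = -0.279817+0.310558i
d^4_{2,1}: k∈[0..2] ⇒ -0.706701 +0.131258 -0.003251 = -0.578693;  D = +0.259672+0.517162i
d^4_{3,1}: k∈[0..1] ⇒ +0.254818 -0.015776 = +0.239041;  D = +0.238003-0.022257i
d^4_{4,1}: single k=0 term ⇒ -0.046303;  D = +0.012745-0.044515i
Y_4^{m'}(θ=0.8359,φ=2.8485) and Σ D·Y over m':
  (+0.0007-0.0016i)·(+0.0520+0.1236i)  (+0.0106+0.0112i)·(-0.2186-0.2640i)  (-0.0767+0.0309i)·(+0.3293+0.2187i)  (-0.0031-0.2859i)·(-0.0331-0.0100i)  (+0.5473+0.2068i)·(-0.3611+0.0000i)  (-0.2798+0.3106i)·(+0.0331-0.0100i)  (+0.2597+0.5172i)·(+0.3293-0.2187i)  (+0.2380-0.0223i)·(+0.2186-0.2640i)  (+0.0127-0.0445i)·(+0.0520-0.1236i)
Y_4^1(R⁻¹ n̂) = +0.002284-0.021954i

Re=0.0023 Im=-0.0220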